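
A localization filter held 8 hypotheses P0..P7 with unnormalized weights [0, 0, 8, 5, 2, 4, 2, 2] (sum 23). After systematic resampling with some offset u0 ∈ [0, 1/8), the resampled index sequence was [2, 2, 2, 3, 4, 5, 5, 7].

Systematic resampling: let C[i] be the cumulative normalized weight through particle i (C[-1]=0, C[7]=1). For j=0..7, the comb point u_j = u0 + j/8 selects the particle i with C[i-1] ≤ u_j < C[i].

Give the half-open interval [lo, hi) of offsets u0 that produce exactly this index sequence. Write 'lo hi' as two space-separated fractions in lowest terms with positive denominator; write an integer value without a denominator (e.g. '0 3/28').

3/46 7/92

C = [0, 0, 8/23, 13/23, 15/23, 19/23, 21/23, 1]
j=0 picked index 2: u0 ∈ [0, 8/23)
j=1 picked index 2: u0 ∈ [-1/8, 41/184)
j=2 picked index 2: u0 ∈ [-1/4, 9/92)
j=3 picked index 3: u0 ∈ [-5/184, 35/184)
j=4 picked index 4: u0 ∈ [3/46, 7/46)
j=5 picked index 5: u0 ∈ [5/184, 37/184)
j=6 picked index 5: u0 ∈ [-9/92, 7/92)
j=7 picked index 7: u0 ∈ [7/184, 1/8)
intersection: [3/46, 7/92)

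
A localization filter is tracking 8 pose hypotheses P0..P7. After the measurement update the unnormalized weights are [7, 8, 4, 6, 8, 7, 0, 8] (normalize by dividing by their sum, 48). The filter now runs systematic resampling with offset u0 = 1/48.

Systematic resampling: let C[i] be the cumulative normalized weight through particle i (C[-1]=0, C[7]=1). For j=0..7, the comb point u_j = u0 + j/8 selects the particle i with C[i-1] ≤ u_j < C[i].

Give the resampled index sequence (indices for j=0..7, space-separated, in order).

C = [7/48, 5/16, 19/48, 25/48, 11/16, 5/6, 5/6, 1]
j=0: u_0=1/48 ∈ [0, 7/48) → index 0
j=1: u_1=7/48 ∈ [7/48, 5/16) → index 1
j=2: u_2=13/48 ∈ [7/48, 5/16) → index 1
j=3: u_3=19/48 ∈ [19/48, 25/48) → index 3
j=4: u_4=25/48 ∈ [25/48, 11/16) → index 4
j=5: u_5=31/48 ∈ [25/48, 11/16) → index 4
j=6: u_6=37/48 ∈ [11/16, 5/6) → index 5
j=7: u_7=43/48 ∈ [5/6, 1) → index 7

0 1 1 3 4 4 5 7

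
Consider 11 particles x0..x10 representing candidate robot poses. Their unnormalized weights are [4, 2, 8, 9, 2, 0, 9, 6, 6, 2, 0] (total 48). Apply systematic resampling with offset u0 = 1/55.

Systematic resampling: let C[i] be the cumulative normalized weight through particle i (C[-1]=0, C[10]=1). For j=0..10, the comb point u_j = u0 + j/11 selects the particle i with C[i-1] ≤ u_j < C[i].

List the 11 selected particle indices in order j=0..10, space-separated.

0 1 2 2 3 3 6 6 7 8 8

C = [1/12, 1/8, 7/24, 23/48, 25/48, 25/48, 17/24, 5/6, 23/24, 1, 1]
j=0: u_0=1/55 ∈ [0, 1/12) → index 0
j=1: u_1=6/55 ∈ [1/12, 1/8) → index 1
j=2: u_2=1/5 ∈ [1/8, 7/24) → index 2
j=3: u_3=16/55 ∈ [1/8, 7/24) → index 2
j=4: u_4=21/55 ∈ [7/24, 23/48) → index 3
j=5: u_5=26/55 ∈ [7/24, 23/48) → index 3
j=6: u_6=31/55 ∈ [25/48, 17/24) → index 6
j=7: u_7=36/55 ∈ [25/48, 17/24) → index 6
j=8: u_8=41/55 ∈ [17/24, 5/6) → index 7
j=9: u_9=46/55 ∈ [5/6, 23/24) → index 8
j=10: u_10=51/55 ∈ [5/6, 23/24) → index 8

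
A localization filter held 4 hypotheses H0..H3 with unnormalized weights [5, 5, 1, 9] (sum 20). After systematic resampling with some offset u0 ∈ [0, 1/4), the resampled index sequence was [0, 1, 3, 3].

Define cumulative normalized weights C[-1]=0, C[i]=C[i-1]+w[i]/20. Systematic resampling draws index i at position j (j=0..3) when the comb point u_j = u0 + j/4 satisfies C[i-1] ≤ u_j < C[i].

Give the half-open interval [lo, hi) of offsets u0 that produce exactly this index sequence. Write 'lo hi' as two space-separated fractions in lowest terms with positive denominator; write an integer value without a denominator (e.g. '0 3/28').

1/20 1/4

C = [1/4, 1/2, 11/20, 1]
j=0 picked index 0: u0 ∈ [0, 1/4)
j=1 picked index 1: u0 ∈ [0, 1/4)
j=2 picked index 3: u0 ∈ [1/20, 1/2)
j=3 picked index 3: u0 ∈ [-1/5, 1/4)
intersection: [1/20, 1/4)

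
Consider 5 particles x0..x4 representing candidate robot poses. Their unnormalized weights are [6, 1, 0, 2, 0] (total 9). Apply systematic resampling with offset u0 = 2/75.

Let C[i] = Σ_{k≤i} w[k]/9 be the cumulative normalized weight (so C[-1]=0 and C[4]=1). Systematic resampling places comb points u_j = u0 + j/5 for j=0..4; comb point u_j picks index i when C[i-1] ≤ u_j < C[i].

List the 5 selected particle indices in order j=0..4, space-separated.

0 0 0 0 3

C = [2/3, 7/9, 7/9, 1, 1]
j=0: u_0=2/75 ∈ [0, 2/3) → index 0
j=1: u_1=17/75 ∈ [0, 2/3) → index 0
j=2: u_2=32/75 ∈ [0, 2/3) → index 0
j=3: u_3=47/75 ∈ [0, 2/3) → index 0
j=4: u_4=62/75 ∈ [7/9, 1) → index 3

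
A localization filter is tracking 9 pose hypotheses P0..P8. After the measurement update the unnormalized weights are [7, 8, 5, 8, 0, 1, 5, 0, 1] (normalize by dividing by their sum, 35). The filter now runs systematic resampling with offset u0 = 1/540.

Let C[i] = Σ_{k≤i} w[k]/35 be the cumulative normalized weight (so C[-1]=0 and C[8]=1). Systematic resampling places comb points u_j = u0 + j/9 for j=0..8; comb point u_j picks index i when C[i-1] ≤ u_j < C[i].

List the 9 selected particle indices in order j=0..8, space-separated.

0 0 1 1 2 2 3 3 6

C = [1/5, 3/7, 4/7, 4/5, 4/5, 29/35, 34/35, 34/35, 1]
j=0: u_0=1/540 ∈ [0, 1/5) → index 0
j=1: u_1=61/540 ∈ [0, 1/5) → index 0
j=2: u_2=121/540 ∈ [1/5, 3/7) → index 1
j=3: u_3=181/540 ∈ [1/5, 3/7) → index 1
j=4: u_4=241/540 ∈ [3/7, 4/7) → index 2
j=5: u_5=301/540 ∈ [3/7, 4/7) → index 2
j=6: u_6=361/540 ∈ [4/7, 4/5) → index 3
j=7: u_7=421/540 ∈ [4/7, 4/5) → index 3
j=8: u_8=481/540 ∈ [29/35, 34/35) → index 6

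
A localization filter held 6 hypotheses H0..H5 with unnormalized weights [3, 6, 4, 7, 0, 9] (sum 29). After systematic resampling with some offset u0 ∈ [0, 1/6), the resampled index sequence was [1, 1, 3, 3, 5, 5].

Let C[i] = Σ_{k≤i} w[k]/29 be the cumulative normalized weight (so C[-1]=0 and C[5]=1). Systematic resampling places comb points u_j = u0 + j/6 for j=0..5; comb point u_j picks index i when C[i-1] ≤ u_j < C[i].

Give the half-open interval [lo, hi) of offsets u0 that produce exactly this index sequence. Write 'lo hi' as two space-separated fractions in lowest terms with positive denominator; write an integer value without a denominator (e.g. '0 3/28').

10/87 25/174

C = [3/29, 9/29, 13/29, 20/29, 20/29, 1]
j=0 picked index 1: u0 ∈ [3/29, 9/29)
j=1 picked index 1: u0 ∈ [-11/174, 25/174)
j=2 picked index 3: u0 ∈ [10/87, 31/87)
j=3 picked index 3: u0 ∈ [-3/58, 11/58)
j=4 picked index 5: u0 ∈ [2/87, 1/3)
j=5 picked index 5: u0 ∈ [-25/174, 1/6)
intersection: [10/87, 25/174)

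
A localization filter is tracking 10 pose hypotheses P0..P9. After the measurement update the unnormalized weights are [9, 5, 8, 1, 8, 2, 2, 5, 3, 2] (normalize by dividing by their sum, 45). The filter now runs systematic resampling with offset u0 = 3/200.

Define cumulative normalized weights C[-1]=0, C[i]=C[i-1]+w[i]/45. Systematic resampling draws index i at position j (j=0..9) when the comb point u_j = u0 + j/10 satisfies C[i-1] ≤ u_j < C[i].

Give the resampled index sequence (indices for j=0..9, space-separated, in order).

0 0 1 2 2 4 4 5 7 8

C = [1/5, 14/45, 22/45, 23/45, 31/45, 11/15, 7/9, 8/9, 43/45, 1]
j=0: u_0=3/200 ∈ [0, 1/5) → index 0
j=1: u_1=23/200 ∈ [0, 1/5) → index 0
j=2: u_2=43/200 ∈ [1/5, 14/45) → index 1
j=3: u_3=63/200 ∈ [14/45, 22/45) → index 2
j=4: u_4=83/200 ∈ [14/45, 22/45) → index 2
j=5: u_5=103/200 ∈ [23/45, 31/45) → index 4
j=6: u_6=123/200 ∈ [23/45, 31/45) → index 4
j=7: u_7=143/200 ∈ [31/45, 11/15) → index 5
j=8: u_8=163/200 ∈ [7/9, 8/9) → index 7
j=9: u_9=183/200 ∈ [8/9, 43/45) → index 8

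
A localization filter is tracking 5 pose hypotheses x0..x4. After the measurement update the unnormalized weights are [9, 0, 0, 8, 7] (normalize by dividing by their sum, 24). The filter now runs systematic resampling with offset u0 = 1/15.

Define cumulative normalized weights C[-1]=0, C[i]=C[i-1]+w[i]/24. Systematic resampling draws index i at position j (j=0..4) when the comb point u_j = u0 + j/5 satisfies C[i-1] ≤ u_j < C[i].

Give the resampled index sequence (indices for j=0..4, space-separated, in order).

0 0 3 3 4

C = [3/8, 3/8, 3/8, 17/24, 1]
j=0: u_0=1/15 ∈ [0, 3/8) → index 0
j=1: u_1=4/15 ∈ [0, 3/8) → index 0
j=2: u_2=7/15 ∈ [3/8, 17/24) → index 3
j=3: u_3=2/3 ∈ [3/8, 17/24) → index 3
j=4: u_4=13/15 ∈ [17/24, 1) → index 4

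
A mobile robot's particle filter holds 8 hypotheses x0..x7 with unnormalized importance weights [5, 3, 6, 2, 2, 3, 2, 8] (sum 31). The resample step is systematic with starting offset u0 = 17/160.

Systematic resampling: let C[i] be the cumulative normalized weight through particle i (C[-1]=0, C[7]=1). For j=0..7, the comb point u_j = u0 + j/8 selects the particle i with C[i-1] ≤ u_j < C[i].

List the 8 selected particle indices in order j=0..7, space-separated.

0 1 2 3 5 6 7 7

C = [5/31, 8/31, 14/31, 16/31, 18/31, 21/31, 23/31, 1]
j=0: u_0=17/160 ∈ [0, 5/31) → index 0
j=1: u_1=37/160 ∈ [5/31, 8/31) → index 1
j=2: u_2=57/160 ∈ [8/31, 14/31) → index 2
j=3: u_3=77/160 ∈ [14/31, 16/31) → index 3
j=4: u_4=97/160 ∈ [18/31, 21/31) → index 5
j=5: u_5=117/160 ∈ [21/31, 23/31) → index 6
j=6: u_6=137/160 ∈ [23/31, 1) → index 7
j=7: u_7=157/160 ∈ [23/31, 1) → index 7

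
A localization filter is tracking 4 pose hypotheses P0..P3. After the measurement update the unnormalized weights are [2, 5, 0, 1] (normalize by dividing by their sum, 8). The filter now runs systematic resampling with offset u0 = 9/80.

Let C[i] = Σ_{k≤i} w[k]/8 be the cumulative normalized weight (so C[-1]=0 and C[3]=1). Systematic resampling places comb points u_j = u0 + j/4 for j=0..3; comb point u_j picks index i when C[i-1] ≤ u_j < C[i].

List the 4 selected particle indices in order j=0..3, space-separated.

C = [1/4, 7/8, 7/8, 1]
j=0: u_0=9/80 ∈ [0, 1/4) → index 0
j=1: u_1=29/80 ∈ [1/4, 7/8) → index 1
j=2: u_2=49/80 ∈ [1/4, 7/8) → index 1
j=3: u_3=69/80 ∈ [1/4, 7/8) → index 1

0 1 1 1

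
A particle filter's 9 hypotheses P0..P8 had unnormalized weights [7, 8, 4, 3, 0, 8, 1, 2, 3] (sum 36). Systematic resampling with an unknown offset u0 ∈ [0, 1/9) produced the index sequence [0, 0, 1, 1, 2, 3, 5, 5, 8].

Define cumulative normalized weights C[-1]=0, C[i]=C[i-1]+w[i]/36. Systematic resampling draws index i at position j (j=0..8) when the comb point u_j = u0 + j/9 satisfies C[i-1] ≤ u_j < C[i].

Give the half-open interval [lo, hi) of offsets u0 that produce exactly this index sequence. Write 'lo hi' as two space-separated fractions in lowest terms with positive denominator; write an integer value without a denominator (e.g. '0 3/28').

C = [7/36, 5/12, 19/36, 11/18, 11/18, 5/6, 31/36, 11/12, 1]
j=0 picked index 0: u0 ∈ [0, 7/36)
j=1 picked index 0: u0 ∈ [-1/9, 1/12)
j=2 picked index 1: u0 ∈ [-1/36, 7/36)
j=3 picked index 1: u0 ∈ [-5/36, 1/12)
j=4 picked index 2: u0 ∈ [-1/36, 1/12)
j=5 picked index 3: u0 ∈ [-1/36, 1/18)
j=6 picked index 5: u0 ∈ [-1/18, 1/6)
j=7 picked index 5: u0 ∈ [-1/6, 1/18)
j=8 picked index 8: u0 ∈ [1/36, 1/9)
intersection: [1/36, 1/18)

1/36 1/18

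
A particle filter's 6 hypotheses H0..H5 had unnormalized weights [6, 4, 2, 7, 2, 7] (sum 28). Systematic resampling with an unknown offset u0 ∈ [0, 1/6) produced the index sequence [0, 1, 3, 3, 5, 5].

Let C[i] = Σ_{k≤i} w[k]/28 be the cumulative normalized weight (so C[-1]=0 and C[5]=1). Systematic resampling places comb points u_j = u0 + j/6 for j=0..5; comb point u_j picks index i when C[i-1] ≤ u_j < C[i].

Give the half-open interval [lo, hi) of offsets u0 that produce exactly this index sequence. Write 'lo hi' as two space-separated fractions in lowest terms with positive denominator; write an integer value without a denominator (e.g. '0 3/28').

C = [3/14, 5/14, 3/7, 19/28, 3/4, 1]
j=0 picked index 0: u0 ∈ [0, 3/14)
j=1 picked index 1: u0 ∈ [1/21, 4/21)
j=2 picked index 3: u0 ∈ [2/21, 29/84)
j=3 picked index 3: u0 ∈ [-1/14, 5/28)
j=4 picked index 5: u0 ∈ [1/12, 1/3)
j=5 picked index 5: u0 ∈ [-1/12, 1/6)
intersection: [2/21, 1/6)

2/21 1/6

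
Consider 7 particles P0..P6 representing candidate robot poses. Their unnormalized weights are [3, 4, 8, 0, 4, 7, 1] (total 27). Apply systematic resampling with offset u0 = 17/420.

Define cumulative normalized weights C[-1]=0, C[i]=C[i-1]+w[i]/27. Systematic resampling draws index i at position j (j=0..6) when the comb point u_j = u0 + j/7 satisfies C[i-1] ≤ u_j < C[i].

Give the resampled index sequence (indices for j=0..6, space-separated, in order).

0 1 2 2 4 5 5

C = [1/9, 7/27, 5/9, 5/9, 19/27, 26/27, 1]
j=0: u_0=17/420 ∈ [0, 1/9) → index 0
j=1: u_1=11/60 ∈ [1/9, 7/27) → index 1
j=2: u_2=137/420 ∈ [7/27, 5/9) → index 2
j=3: u_3=197/420 ∈ [7/27, 5/9) → index 2
j=4: u_4=257/420 ∈ [5/9, 19/27) → index 4
j=5: u_5=317/420 ∈ [19/27, 26/27) → index 5
j=6: u_6=377/420 ∈ [19/27, 26/27) → index 5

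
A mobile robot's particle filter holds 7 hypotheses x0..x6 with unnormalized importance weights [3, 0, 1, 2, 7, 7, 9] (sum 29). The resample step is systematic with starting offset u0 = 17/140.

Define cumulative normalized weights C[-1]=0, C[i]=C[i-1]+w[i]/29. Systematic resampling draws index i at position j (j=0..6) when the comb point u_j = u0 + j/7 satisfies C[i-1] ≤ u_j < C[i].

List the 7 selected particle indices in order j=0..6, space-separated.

2 4 4 5 6 6 6

C = [3/29, 3/29, 4/29, 6/29, 13/29, 20/29, 1]
j=0: u_0=17/140 ∈ [3/29, 4/29) → index 2
j=1: u_1=37/140 ∈ [6/29, 13/29) → index 4
j=2: u_2=57/140 ∈ [6/29, 13/29) → index 4
j=3: u_3=11/20 ∈ [13/29, 20/29) → index 5
j=4: u_4=97/140 ∈ [20/29, 1) → index 6
j=5: u_5=117/140 ∈ [20/29, 1) → index 6
j=6: u_6=137/140 ∈ [20/29, 1) → index 6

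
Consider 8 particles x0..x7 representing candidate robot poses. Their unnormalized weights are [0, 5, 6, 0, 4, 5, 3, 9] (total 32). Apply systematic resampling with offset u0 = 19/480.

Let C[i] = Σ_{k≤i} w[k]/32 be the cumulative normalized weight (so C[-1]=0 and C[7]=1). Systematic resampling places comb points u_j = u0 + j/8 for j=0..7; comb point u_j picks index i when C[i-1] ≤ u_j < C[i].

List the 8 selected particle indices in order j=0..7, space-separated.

1 2 2 4 5 6 7 7

C = [0, 5/32, 11/32, 11/32, 15/32, 5/8, 23/32, 1]
j=0: u_0=19/480 ∈ [0, 5/32) → index 1
j=1: u_1=79/480 ∈ [5/32, 11/32) → index 2
j=2: u_2=139/480 ∈ [5/32, 11/32) → index 2
j=3: u_3=199/480 ∈ [11/32, 15/32) → index 4
j=4: u_4=259/480 ∈ [15/32, 5/8) → index 5
j=5: u_5=319/480 ∈ [5/8, 23/32) → index 6
j=6: u_6=379/480 ∈ [23/32, 1) → index 7
j=7: u_7=439/480 ∈ [23/32, 1) → index 7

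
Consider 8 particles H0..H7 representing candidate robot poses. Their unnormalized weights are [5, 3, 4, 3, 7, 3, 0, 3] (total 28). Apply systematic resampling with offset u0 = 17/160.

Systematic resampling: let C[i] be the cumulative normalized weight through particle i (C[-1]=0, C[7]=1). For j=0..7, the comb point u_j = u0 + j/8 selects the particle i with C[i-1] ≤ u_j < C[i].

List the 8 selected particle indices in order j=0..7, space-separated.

C = [5/28, 2/7, 3/7, 15/28, 11/14, 25/28, 25/28, 1]
j=0: u_0=17/160 ∈ [0, 5/28) → index 0
j=1: u_1=37/160 ∈ [5/28, 2/7) → index 1
j=2: u_2=57/160 ∈ [2/7, 3/7) → index 2
j=3: u_3=77/160 ∈ [3/7, 15/28) → index 3
j=4: u_4=97/160 ∈ [15/28, 11/14) → index 4
j=5: u_5=117/160 ∈ [15/28, 11/14) → index 4
j=6: u_6=137/160 ∈ [11/14, 25/28) → index 5
j=7: u_7=157/160 ∈ [25/28, 1) → index 7

0 1 2 3 4 4 5 7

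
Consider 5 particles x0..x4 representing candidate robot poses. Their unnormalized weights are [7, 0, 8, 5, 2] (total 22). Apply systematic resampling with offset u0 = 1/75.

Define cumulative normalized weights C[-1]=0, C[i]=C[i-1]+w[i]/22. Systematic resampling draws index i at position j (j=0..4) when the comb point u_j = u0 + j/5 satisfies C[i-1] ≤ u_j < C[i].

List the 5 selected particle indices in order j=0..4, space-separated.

C = [7/22, 7/22, 15/22, 10/11, 1]
j=0: u_0=1/75 ∈ [0, 7/22) → index 0
j=1: u_1=16/75 ∈ [0, 7/22) → index 0
j=2: u_2=31/75 ∈ [7/22, 15/22) → index 2
j=3: u_3=46/75 ∈ [7/22, 15/22) → index 2
j=4: u_4=61/75 ∈ [15/22, 10/11) → index 3

0 0 2 2 3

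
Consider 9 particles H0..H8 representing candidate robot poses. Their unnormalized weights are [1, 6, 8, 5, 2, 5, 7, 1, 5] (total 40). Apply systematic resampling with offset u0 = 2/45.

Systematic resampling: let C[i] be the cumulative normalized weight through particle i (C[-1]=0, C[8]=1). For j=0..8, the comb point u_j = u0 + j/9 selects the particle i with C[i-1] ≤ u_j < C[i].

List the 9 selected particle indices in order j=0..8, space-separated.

C = [1/40, 7/40, 3/8, 1/2, 11/20, 27/40, 17/20, 7/8, 1]
j=0: u_0=2/45 ∈ [1/40, 7/40) → index 1
j=1: u_1=7/45 ∈ [1/40, 7/40) → index 1
j=2: u_2=4/15 ∈ [7/40, 3/8) → index 2
j=3: u_3=17/45 ∈ [3/8, 1/2) → index 3
j=4: u_4=22/45 ∈ [3/8, 1/2) → index 3
j=5: u_5=3/5 ∈ [11/20, 27/40) → index 5
j=6: u_6=32/45 ∈ [27/40, 17/20) → index 6
j=7: u_7=37/45 ∈ [27/40, 17/20) → index 6
j=8: u_8=14/15 ∈ [7/8, 1) → index 8

1 1 2 3 3 5 6 6 8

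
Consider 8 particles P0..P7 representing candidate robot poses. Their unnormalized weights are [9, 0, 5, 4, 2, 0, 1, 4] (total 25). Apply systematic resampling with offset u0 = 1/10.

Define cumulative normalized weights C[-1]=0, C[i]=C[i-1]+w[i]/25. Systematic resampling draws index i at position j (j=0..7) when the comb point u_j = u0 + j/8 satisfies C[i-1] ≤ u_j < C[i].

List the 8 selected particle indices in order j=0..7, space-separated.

C = [9/25, 9/25, 14/25, 18/25, 4/5, 4/5, 21/25, 1]
j=0: u_0=1/10 ∈ [0, 9/25) → index 0
j=1: u_1=9/40 ∈ [0, 9/25) → index 0
j=2: u_2=7/20 ∈ [0, 9/25) → index 0
j=3: u_3=19/40 ∈ [9/25, 14/25) → index 2
j=4: u_4=3/5 ∈ [14/25, 18/25) → index 3
j=5: u_5=29/40 ∈ [18/25, 4/5) → index 4
j=6: u_6=17/20 ∈ [21/25, 1) → index 7
j=7: u_7=39/40 ∈ [21/25, 1) → index 7

0 0 0 2 3 4 7 7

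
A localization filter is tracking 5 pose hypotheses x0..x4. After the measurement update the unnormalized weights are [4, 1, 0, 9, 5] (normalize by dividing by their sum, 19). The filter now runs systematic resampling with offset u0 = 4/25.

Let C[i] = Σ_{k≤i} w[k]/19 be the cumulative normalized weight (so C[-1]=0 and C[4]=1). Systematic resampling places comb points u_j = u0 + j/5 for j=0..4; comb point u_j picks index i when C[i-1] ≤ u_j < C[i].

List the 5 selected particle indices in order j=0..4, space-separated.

0 3 3 4 4

C = [4/19, 5/19, 5/19, 14/19, 1]
j=0: u_0=4/25 ∈ [0, 4/19) → index 0
j=1: u_1=9/25 ∈ [5/19, 14/19) → index 3
j=2: u_2=14/25 ∈ [5/19, 14/19) → index 3
j=3: u_3=19/25 ∈ [14/19, 1) → index 4
j=4: u_4=24/25 ∈ [14/19, 1) → index 4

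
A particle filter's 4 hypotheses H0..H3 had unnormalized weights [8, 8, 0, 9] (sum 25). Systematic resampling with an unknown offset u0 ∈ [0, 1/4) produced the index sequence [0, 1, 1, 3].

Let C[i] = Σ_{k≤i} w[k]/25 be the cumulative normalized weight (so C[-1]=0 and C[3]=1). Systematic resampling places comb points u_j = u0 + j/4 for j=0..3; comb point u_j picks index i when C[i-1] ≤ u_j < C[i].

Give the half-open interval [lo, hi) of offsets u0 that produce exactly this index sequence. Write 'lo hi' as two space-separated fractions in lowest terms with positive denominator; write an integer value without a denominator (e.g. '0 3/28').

7/100 7/50

C = [8/25, 16/25, 16/25, 1]
j=0 picked index 0: u0 ∈ [0, 8/25)
j=1 picked index 1: u0 ∈ [7/100, 39/100)
j=2 picked index 1: u0 ∈ [-9/50, 7/50)
j=3 picked index 3: u0 ∈ [-11/100, 1/4)
intersection: [7/100, 7/50)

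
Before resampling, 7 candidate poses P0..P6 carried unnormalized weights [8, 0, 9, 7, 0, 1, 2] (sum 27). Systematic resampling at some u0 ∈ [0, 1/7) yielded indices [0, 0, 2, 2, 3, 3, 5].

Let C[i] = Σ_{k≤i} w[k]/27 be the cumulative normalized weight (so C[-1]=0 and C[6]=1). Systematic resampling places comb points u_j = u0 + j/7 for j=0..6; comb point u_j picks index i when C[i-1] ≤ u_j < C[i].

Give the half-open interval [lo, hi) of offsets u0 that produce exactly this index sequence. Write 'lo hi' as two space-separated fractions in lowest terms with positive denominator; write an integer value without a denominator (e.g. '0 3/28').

11/189 13/189

C = [8/27, 8/27, 17/27, 8/9, 8/9, 25/27, 1]
j=0 picked index 0: u0 ∈ [0, 8/27)
j=1 picked index 0: u0 ∈ [-1/7, 29/189)
j=2 picked index 2: u0 ∈ [2/189, 65/189)
j=3 picked index 2: u0 ∈ [-25/189, 38/189)
j=4 picked index 3: u0 ∈ [11/189, 20/63)
j=5 picked index 3: u0 ∈ [-16/189, 11/63)
j=6 picked index 5: u0 ∈ [2/63, 13/189)
intersection: [11/189, 13/189)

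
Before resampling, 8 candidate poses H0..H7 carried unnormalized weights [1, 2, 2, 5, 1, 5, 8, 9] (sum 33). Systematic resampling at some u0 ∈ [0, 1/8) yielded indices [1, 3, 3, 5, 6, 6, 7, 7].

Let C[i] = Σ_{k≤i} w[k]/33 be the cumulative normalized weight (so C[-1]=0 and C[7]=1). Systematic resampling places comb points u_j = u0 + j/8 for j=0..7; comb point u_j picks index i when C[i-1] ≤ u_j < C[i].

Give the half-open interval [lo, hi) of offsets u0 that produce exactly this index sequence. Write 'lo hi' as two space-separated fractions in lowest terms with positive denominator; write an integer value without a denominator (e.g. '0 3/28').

C = [1/33, 1/11, 5/33, 10/33, 1/3, 16/33, 8/11, 1]
j=0 picked index 1: u0 ∈ [1/33, 1/11)
j=1 picked index 3: u0 ∈ [7/264, 47/264)
j=2 picked index 3: u0 ∈ [-13/132, 7/132)
j=3 picked index 5: u0 ∈ [-1/24, 29/264)
j=4 picked index 6: u0 ∈ [-1/66, 5/22)
j=5 picked index 6: u0 ∈ [-37/264, 9/88)
j=6 picked index 7: u0 ∈ [-1/44, 1/4)
j=7 picked index 7: u0 ∈ [-13/88, 1/8)
intersection: [1/33, 7/132)

1/33 7/132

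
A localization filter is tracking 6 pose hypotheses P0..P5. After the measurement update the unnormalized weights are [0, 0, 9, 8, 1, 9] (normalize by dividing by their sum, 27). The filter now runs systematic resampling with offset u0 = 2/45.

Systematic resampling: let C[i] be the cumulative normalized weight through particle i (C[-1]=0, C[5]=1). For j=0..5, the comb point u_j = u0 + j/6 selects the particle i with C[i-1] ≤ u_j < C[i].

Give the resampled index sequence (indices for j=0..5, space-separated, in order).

C = [0, 0, 1/3, 17/27, 2/3, 1]
j=0: u_0=2/45 ∈ [0, 1/3) → index 2
j=1: u_1=19/90 ∈ [0, 1/3) → index 2
j=2: u_2=17/45 ∈ [1/3, 17/27) → index 3
j=3: u_3=49/90 ∈ [1/3, 17/27) → index 3
j=4: u_4=32/45 ∈ [2/3, 1) → index 5
j=5: u_5=79/90 ∈ [2/3, 1) → index 5

2 2 3 3 5 5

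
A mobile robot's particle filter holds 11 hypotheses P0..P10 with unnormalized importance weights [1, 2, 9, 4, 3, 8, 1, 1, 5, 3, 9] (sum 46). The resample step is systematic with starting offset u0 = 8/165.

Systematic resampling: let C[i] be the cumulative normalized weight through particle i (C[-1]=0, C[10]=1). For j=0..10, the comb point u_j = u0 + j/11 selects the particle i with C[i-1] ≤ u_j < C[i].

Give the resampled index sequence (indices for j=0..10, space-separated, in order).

C = [1/46, 3/46, 6/23, 8/23, 19/46, 27/46, 14/23, 29/46, 17/23, 37/46, 1]
j=0: u_0=8/165 ∈ [1/46, 3/46) → index 1
j=1: u_1=23/165 ∈ [3/46, 6/23) → index 2
j=2: u_2=38/165 ∈ [3/46, 6/23) → index 2
j=3: u_3=53/165 ∈ [6/23, 8/23) → index 3
j=4: u_4=68/165 ∈ [8/23, 19/46) → index 4
j=5: u_5=83/165 ∈ [19/46, 27/46) → index 5
j=6: u_6=98/165 ∈ [27/46, 14/23) → index 6
j=7: u_7=113/165 ∈ [29/46, 17/23) → index 8
j=8: u_8=128/165 ∈ [17/23, 37/46) → index 9
j=9: u_9=13/15 ∈ [37/46, 1) → index 10
j=10: u_10=158/165 ∈ [37/46, 1) → index 10

1 2 2 3 4 5 6 8 9 10 10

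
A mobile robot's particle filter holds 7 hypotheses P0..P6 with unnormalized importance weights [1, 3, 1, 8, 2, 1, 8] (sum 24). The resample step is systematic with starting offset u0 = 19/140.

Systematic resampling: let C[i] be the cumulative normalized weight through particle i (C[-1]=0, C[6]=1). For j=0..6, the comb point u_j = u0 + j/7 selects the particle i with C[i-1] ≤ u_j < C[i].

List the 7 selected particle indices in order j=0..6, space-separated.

C = [1/24, 1/6, 5/24, 13/24, 5/8, 2/3, 1]
j=0: u_0=19/140 ∈ [1/24, 1/6) → index 1
j=1: u_1=39/140 ∈ [5/24, 13/24) → index 3
j=2: u_2=59/140 ∈ [5/24, 13/24) → index 3
j=3: u_3=79/140 ∈ [13/24, 5/8) → index 4
j=4: u_4=99/140 ∈ [2/3, 1) → index 6
j=5: u_5=17/20 ∈ [2/3, 1) → index 6
j=6: u_6=139/140 ∈ [2/3, 1) → index 6

1 3 3 4 6 6 6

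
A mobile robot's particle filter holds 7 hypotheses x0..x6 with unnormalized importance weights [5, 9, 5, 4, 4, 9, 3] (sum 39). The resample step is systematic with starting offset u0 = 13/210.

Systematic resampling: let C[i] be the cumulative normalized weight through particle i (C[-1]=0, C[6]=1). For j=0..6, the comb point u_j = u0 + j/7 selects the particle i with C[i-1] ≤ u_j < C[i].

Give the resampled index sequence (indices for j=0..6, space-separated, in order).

C = [5/39, 14/39, 19/39, 23/39, 9/13, 12/13, 1]
j=0: u_0=13/210 ∈ [0, 5/39) → index 0
j=1: u_1=43/210 ∈ [5/39, 14/39) → index 1
j=2: u_2=73/210 ∈ [5/39, 14/39) → index 1
j=3: u_3=103/210 ∈ [19/39, 23/39) → index 3
j=4: u_4=19/30 ∈ [23/39, 9/13) → index 4
j=5: u_5=163/210 ∈ [9/13, 12/13) → index 5
j=6: u_6=193/210 ∈ [9/13, 12/13) → index 5

0 1 1 3 4 5 5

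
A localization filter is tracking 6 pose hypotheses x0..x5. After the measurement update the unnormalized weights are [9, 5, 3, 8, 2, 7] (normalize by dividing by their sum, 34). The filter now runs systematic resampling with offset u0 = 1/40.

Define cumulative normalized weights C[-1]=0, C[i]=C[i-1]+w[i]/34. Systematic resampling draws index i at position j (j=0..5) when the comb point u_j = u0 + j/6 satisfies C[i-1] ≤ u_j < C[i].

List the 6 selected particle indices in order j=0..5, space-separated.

C = [9/34, 7/17, 1/2, 25/34, 27/34, 1]
j=0: u_0=1/40 ∈ [0, 9/34) → index 0
j=1: u_1=23/120 ∈ [0, 9/34) → index 0
j=2: u_2=43/120 ∈ [9/34, 7/17) → index 1
j=3: u_3=21/40 ∈ [1/2, 25/34) → index 3
j=4: u_4=83/120 ∈ [1/2, 25/34) → index 3
j=5: u_5=103/120 ∈ [27/34, 1) → index 5

0 0 1 3 3 5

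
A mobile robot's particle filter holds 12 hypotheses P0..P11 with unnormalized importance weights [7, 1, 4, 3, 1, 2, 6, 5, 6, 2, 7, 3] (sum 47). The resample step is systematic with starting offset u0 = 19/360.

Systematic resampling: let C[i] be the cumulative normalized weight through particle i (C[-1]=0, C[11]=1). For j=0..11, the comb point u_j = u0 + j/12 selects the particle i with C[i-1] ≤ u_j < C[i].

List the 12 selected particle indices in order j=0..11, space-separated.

C = [7/47, 8/47, 12/47, 15/47, 16/47, 18/47, 24/47, 29/47, 35/47, 37/47, 44/47, 1]
j=0: u_0=19/360 ∈ [0, 7/47) → index 0
j=1: u_1=49/360 ∈ [0, 7/47) → index 0
j=2: u_2=79/360 ∈ [8/47, 12/47) → index 2
j=3: u_3=109/360 ∈ [12/47, 15/47) → index 3
j=4: u_4=139/360 ∈ [18/47, 24/47) → index 6
j=5: u_5=169/360 ∈ [18/47, 24/47) → index 6
j=6: u_6=199/360 ∈ [24/47, 29/47) → index 7
j=7: u_7=229/360 ∈ [29/47, 35/47) → index 8
j=8: u_8=259/360 ∈ [29/47, 35/47) → index 8
j=9: u_9=289/360 ∈ [37/47, 44/47) → index 10
j=10: u_10=319/360 ∈ [37/47, 44/47) → index 10
j=11: u_11=349/360 ∈ [44/47, 1) → index 11

0 0 2 3 6 6 7 8 8 10 10 11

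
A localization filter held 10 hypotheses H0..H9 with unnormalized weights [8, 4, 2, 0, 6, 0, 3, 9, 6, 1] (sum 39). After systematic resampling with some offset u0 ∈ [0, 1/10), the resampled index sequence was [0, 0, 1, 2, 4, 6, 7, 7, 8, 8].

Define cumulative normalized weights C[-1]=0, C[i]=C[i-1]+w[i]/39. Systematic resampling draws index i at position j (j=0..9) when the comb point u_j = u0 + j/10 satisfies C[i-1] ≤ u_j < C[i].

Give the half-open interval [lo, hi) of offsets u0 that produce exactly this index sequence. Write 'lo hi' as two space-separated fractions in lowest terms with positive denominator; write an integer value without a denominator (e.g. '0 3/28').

C = [8/39, 4/13, 14/39, 14/39, 20/39, 20/39, 23/39, 32/39, 38/39, 1]
j=0 picked index 0: u0 ∈ [0, 8/39)
j=1 picked index 0: u0 ∈ [-1/10, 41/390)
j=2 picked index 1: u0 ∈ [1/195, 7/65)
j=3 picked index 2: u0 ∈ [1/130, 23/390)
j=4 picked index 4: u0 ∈ [-8/195, 22/195)
j=5 picked index 6: u0 ∈ [1/78, 7/78)
j=6 picked index 7: u0 ∈ [-2/195, 43/195)
j=7 picked index 7: u0 ∈ [-43/390, 47/390)
j=8 picked index 8: u0 ∈ [4/195, 34/195)
j=9 picked index 8: u0 ∈ [-31/390, 29/390)
intersection: [4/195, 23/390)

4/195 23/390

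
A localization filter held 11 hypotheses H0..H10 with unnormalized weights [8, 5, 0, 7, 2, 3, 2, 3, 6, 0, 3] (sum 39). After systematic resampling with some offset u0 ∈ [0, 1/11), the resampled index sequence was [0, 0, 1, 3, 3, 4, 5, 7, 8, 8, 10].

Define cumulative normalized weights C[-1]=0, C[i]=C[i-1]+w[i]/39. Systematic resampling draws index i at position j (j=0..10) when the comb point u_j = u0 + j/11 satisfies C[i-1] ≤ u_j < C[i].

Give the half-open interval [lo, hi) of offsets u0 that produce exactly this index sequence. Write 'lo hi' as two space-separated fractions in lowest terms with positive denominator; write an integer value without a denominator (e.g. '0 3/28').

C = [8/39, 1/3, 1/3, 20/39, 22/39, 25/39, 9/13, 10/13, 12/13, 12/13, 1]
j=0 picked index 0: u0 ∈ [0, 8/39)
j=1 picked index 0: u0 ∈ [-1/11, 49/429)
j=2 picked index 1: u0 ∈ [10/429, 5/33)
j=3 picked index 3: u0 ∈ [2/33, 103/429)
j=4 picked index 3: u0 ∈ [-1/33, 64/429)
j=5 picked index 4: u0 ∈ [25/429, 47/429)
j=6 picked index 5: u0 ∈ [8/429, 41/429)
j=7 picked index 7: u0 ∈ [8/143, 19/143)
j=8 picked index 8: u0 ∈ [6/143, 28/143)
j=9 picked index 8: u0 ∈ [-7/143, 15/143)
j=10 picked index 10: u0 ∈ [2/143, 1/11)
intersection: [2/33, 1/11)

2/33 1/11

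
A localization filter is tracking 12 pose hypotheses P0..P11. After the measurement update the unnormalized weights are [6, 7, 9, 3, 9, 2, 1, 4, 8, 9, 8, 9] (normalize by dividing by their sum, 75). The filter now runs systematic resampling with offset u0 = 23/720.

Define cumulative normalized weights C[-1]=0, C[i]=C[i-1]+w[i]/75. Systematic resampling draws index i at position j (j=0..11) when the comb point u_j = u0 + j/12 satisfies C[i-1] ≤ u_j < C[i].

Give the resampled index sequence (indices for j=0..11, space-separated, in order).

C = [2/25, 13/75, 22/75, 1/3, 34/75, 12/25, 37/75, 41/75, 49/75, 58/75, 22/25, 1]
j=0: u_0=23/720 ∈ [0, 2/25) → index 0
j=1: u_1=83/720 ∈ [2/25, 13/75) → index 1
j=2: u_2=143/720 ∈ [13/75, 22/75) → index 2
j=3: u_3=203/720 ∈ [13/75, 22/75) → index 2
j=4: u_4=263/720 ∈ [1/3, 34/75) → index 4
j=5: u_5=323/720 ∈ [1/3, 34/75) → index 4
j=6: u_6=383/720 ∈ [37/75, 41/75) → index 7
j=7: u_7=443/720 ∈ [41/75, 49/75) → index 8
j=8: u_8=503/720 ∈ [49/75, 58/75) → index 9
j=9: u_9=563/720 ∈ [58/75, 22/25) → index 10
j=10: u_10=623/720 ∈ [58/75, 22/25) → index 10
j=11: u_11=683/720 ∈ [22/25, 1) → index 11

0 1 2 2 4 4 7 8 9 10 10 11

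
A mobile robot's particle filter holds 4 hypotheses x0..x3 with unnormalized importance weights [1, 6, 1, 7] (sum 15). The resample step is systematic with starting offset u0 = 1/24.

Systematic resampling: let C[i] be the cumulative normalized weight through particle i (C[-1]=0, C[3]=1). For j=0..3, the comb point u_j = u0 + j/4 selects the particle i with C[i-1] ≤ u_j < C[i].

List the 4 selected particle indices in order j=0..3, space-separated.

C = [1/15, 7/15, 8/15, 1]
j=0: u_0=1/24 ∈ [0, 1/15) → index 0
j=1: u_1=7/24 ∈ [1/15, 7/15) → index 1
j=2: u_2=13/24 ∈ [8/15, 1) → index 3
j=3: u_3=19/24 ∈ [8/15, 1) → index 3

0 1 3 3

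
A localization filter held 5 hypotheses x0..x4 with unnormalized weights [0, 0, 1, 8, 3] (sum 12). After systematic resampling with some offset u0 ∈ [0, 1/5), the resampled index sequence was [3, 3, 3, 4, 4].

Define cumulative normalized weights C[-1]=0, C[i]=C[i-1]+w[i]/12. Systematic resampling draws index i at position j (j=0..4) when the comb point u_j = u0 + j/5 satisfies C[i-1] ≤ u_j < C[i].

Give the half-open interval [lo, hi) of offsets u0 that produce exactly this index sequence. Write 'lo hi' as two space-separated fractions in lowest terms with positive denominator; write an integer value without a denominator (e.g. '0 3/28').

C = [0, 0, 1/12, 3/4, 1]
j=0 picked index 3: u0 ∈ [1/12, 3/4)
j=1 picked index 3: u0 ∈ [-7/60, 11/20)
j=2 picked index 3: u0 ∈ [-19/60, 7/20)
j=3 picked index 4: u0 ∈ [3/20, 2/5)
j=4 picked index 4: u0 ∈ [-1/20, 1/5)
intersection: [3/20, 1/5)

3/20 1/5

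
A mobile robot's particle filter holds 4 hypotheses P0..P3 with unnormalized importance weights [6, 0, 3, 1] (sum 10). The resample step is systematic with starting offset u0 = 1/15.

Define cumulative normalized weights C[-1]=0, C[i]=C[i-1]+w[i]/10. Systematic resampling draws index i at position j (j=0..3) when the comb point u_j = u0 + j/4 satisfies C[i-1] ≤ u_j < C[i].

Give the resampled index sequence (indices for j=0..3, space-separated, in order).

0 0 0 2

C = [3/5, 3/5, 9/10, 1]
j=0: u_0=1/15 ∈ [0, 3/5) → index 0
j=1: u_1=19/60 ∈ [0, 3/5) → index 0
j=2: u_2=17/30 ∈ [0, 3/5) → index 0
j=3: u_3=49/60 ∈ [3/5, 9/10) → index 2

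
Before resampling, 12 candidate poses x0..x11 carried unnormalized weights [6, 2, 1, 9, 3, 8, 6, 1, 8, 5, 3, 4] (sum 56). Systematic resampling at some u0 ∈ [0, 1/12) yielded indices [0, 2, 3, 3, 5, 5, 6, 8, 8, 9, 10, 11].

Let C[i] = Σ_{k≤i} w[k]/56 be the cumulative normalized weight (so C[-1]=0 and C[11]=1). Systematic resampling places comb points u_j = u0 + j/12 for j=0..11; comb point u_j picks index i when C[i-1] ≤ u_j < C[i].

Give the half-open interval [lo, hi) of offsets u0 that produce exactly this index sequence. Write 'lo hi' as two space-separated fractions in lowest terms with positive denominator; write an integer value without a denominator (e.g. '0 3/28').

5/84 1/14

C = [3/28, 1/7, 9/56, 9/28, 3/8, 29/56, 5/8, 9/14, 11/14, 7/8, 13/14, 1]
j=0 picked index 0: u0 ∈ [0, 3/28)
j=1 picked index 2: u0 ∈ [5/84, 13/168)
j=2 picked index 3: u0 ∈ [-1/168, 13/84)
j=3 picked index 3: u0 ∈ [-5/56, 1/14)
j=4 picked index 5: u0 ∈ [1/24, 31/168)
j=5 picked index 5: u0 ∈ [-1/24, 17/168)
j=6 picked index 6: u0 ∈ [1/56, 1/8)
j=7 picked index 8: u0 ∈ [5/84, 17/84)
j=8 picked index 8: u0 ∈ [-1/42, 5/42)
j=9 picked index 9: u0 ∈ [1/28, 1/8)
j=10 picked index 10: u0 ∈ [1/24, 2/21)
j=11 picked index 11: u0 ∈ [1/84, 1/12)
intersection: [5/84, 1/14)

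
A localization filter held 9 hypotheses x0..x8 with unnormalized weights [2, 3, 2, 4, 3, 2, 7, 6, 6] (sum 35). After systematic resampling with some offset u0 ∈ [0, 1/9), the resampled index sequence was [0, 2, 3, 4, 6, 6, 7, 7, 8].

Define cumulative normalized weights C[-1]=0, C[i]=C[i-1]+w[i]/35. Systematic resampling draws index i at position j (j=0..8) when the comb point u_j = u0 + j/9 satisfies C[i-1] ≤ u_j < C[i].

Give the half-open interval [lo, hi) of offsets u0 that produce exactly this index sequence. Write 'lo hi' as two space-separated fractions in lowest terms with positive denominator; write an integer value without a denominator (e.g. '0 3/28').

2/63 16/315

C = [2/35, 1/7, 1/5, 11/35, 2/5, 16/35, 23/35, 29/35, 1]
j=0 picked index 0: u0 ∈ [0, 2/35)
j=1 picked index 2: u0 ∈ [2/63, 4/45)
j=2 picked index 3: u0 ∈ [-1/45, 29/315)
j=3 picked index 4: u0 ∈ [-2/105, 1/15)
j=4 picked index 6: u0 ∈ [4/315, 67/315)
j=5 picked index 6: u0 ∈ [-31/315, 32/315)
j=6 picked index 7: u0 ∈ [-1/105, 17/105)
j=7 picked index 7: u0 ∈ [-38/315, 16/315)
j=8 picked index 8: u0 ∈ [-19/315, 1/9)
intersection: [2/63, 16/315)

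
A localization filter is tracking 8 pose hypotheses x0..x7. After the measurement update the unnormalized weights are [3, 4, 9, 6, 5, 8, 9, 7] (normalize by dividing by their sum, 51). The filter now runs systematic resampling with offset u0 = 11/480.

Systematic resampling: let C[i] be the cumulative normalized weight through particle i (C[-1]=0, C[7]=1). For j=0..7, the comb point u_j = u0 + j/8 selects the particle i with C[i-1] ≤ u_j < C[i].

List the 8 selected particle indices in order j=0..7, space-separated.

0 2 2 3 4 5 6 7

C = [1/17, 7/51, 16/51, 22/51, 9/17, 35/51, 44/51, 1]
j=0: u_0=11/480 ∈ [0, 1/17) → index 0
j=1: u_1=71/480 ∈ [7/51, 16/51) → index 2
j=2: u_2=131/480 ∈ [7/51, 16/51) → index 2
j=3: u_3=191/480 ∈ [16/51, 22/51) → index 3
j=4: u_4=251/480 ∈ [22/51, 9/17) → index 4
j=5: u_5=311/480 ∈ [9/17, 35/51) → index 5
j=6: u_6=371/480 ∈ [35/51, 44/51) → index 6
j=7: u_7=431/480 ∈ [44/51, 1) → index 7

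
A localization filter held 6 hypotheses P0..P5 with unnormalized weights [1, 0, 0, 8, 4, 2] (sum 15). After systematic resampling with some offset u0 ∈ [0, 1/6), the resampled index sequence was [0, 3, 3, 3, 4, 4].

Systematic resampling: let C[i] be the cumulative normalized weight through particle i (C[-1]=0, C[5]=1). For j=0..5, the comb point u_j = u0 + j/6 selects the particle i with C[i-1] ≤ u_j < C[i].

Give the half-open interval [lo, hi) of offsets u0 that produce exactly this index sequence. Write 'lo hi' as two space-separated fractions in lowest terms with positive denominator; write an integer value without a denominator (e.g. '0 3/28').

C = [1/15, 1/15, 1/15, 3/5, 13/15, 1]
j=0 picked index 0: u0 ∈ [0, 1/15)
j=1 picked index 3: u0 ∈ [-1/10, 13/30)
j=2 picked index 3: u0 ∈ [-4/15, 4/15)
j=3 picked index 3: u0 ∈ [-13/30, 1/10)
j=4 picked index 4: u0 ∈ [-1/15, 1/5)
j=5 picked index 4: u0 ∈ [-7/30, 1/30)
intersection: [0, 1/30)

0 1/30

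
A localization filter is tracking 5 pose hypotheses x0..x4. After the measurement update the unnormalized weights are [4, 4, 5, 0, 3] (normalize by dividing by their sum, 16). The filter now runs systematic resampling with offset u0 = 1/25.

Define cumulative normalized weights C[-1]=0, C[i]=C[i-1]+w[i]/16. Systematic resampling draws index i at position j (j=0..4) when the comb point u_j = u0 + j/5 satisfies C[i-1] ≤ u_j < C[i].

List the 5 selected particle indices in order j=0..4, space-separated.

0 0 1 2 4

C = [1/4, 1/2, 13/16, 13/16, 1]
j=0: u_0=1/25 ∈ [0, 1/4) → index 0
j=1: u_1=6/25 ∈ [0, 1/4) → index 0
j=2: u_2=11/25 ∈ [1/4, 1/2) → index 1
j=3: u_3=16/25 ∈ [1/2, 13/16) → index 2
j=4: u_4=21/25 ∈ [13/16, 1) → index 4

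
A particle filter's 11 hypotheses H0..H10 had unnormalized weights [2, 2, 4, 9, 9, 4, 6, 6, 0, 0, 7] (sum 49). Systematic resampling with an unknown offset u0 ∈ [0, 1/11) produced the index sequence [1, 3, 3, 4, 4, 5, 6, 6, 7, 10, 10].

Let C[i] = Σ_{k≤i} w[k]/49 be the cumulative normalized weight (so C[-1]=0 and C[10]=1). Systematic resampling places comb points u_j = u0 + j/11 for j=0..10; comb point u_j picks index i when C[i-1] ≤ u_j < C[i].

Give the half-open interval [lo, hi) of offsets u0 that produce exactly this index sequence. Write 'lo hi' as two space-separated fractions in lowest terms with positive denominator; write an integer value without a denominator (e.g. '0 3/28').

41/539 4/49

C = [2/49, 4/49, 8/49, 17/49, 26/49, 30/49, 36/49, 6/7, 6/7, 6/7, 1]
j=0 picked index 1: u0 ∈ [2/49, 4/49)
j=1 picked index 3: u0 ∈ [39/539, 138/539)
j=2 picked index 3: u0 ∈ [-10/539, 89/539)
j=3 picked index 4: u0 ∈ [40/539, 139/539)
j=4 picked index 4: u0 ∈ [-9/539, 90/539)
j=5 picked index 5: u0 ∈ [41/539, 85/539)
j=6 picked index 6: u0 ∈ [36/539, 102/539)
j=7 picked index 6: u0 ∈ [-13/539, 53/539)
j=8 picked index 7: u0 ∈ [4/539, 10/77)
j=9 picked index 10: u0 ∈ [3/77, 2/11)
j=10 picked index 10: u0 ∈ [-4/77, 1/11)
intersection: [41/539, 4/49)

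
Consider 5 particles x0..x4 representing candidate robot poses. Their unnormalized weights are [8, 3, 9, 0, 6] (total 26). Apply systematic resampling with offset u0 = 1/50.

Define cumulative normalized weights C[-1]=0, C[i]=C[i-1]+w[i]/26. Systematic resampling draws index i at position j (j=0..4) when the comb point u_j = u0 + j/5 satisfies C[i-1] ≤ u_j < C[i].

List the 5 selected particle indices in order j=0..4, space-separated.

C = [4/13, 11/26, 10/13, 10/13, 1]
j=0: u_0=1/50 ∈ [0, 4/13) → index 0
j=1: u_1=11/50 ∈ [0, 4/13) → index 0
j=2: u_2=21/50 ∈ [4/13, 11/26) → index 1
j=3: u_3=31/50 ∈ [11/26, 10/13) → index 2
j=4: u_4=41/50 ∈ [10/13, 1) → index 4

0 0 1 2 4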